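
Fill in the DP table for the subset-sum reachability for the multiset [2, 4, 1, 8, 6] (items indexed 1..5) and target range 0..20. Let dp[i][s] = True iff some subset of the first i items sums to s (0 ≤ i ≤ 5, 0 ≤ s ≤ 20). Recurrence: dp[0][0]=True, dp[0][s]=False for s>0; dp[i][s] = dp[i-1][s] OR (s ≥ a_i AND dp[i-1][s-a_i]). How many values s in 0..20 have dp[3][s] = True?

8

i\s   0   1   2   3   4   5   6   7   8   9  10  11  12  13  14  15  16  17  18  19  20
  0   T   F   F   F   F   F   F   F   F   F   F   F   F   F   F   F   F   F   F   F   F
  1   T   F   T   F   F   F   F   F   F   F   F   F   F   F   F   F   F   F   F   F   F
  2   T   F   T   F   T   F   T   F   F   F   F   F   F   F   F   F   F   F   F   F   F
  3   T   T   T   T   T   T   T   T   F   F   F   F   F   F   F   F   F   F   F   F   F
  4   T   T   T   T   T   T   T   T   T   T   T   T   T   T   T   T   F   F   F   F   F
  5   T   T   T   T   T   T   T   T   T   T   T   T   T   T   T   T   T   T   T   T   T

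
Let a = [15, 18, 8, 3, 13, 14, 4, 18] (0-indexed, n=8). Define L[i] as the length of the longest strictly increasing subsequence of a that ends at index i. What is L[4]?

   i    0    1    2    3    4    5    6    7
a[i]   15   18    8    3   13   14    4   18
L[i]    1    2    1    1    2    3    2    4

2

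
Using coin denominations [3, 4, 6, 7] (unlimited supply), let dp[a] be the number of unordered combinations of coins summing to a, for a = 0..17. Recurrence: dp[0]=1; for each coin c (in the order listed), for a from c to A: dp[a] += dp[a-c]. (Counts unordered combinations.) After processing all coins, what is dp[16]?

6

after  coin     0     1     2     3     4     5     6     7     8     9    10    11    12    13    14    15    16    17
          3     1     0     0     1     0     0     1     0     0     1     0     0     1     0     0     1     0     0
          4     1     0     0     1     1     0     1     1     1     1     1     1     2     1     1     2     2     1
          6     1     0     0     1     1     0     2     1     1     2     2     1     4     2     2     4     4     2
          7     1     0     0     1     1     0     2     2     1     2     3     2     4     4     4     5     6     5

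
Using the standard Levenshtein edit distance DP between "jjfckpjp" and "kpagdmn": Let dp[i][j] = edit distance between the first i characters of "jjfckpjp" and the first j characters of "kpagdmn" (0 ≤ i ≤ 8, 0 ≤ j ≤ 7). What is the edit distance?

   ''  k  p  a  g  d  m  n
''  0  1  2  3  4  5  6  7
 j  1  1  2  3  4  5  6  7
 j  2  2  2  3  4  5  6  7
 f  3  3  3  3  4  5  6  7
 c  4  4  4  4  4  5  6  7
 k  5  4  5  5  5  5  6  7
 p  6  5  4  5  6  6  6  7
 j  7  6  5  5  6  7  7  7
 p  8  7  6  6  6  7  8  8

8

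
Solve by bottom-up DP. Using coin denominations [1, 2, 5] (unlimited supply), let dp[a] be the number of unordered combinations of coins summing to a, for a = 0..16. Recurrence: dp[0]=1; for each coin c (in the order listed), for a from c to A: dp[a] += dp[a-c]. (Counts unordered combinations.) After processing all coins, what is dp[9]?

after  coin     0     1     2     3     4     5     6     7     8     9    10    11    12    13    14    15    16
          1     1     1     1     1     1     1     1     1     1     1     1     1     1     1     1     1     1
          2     1     1     2     2     3     3     4     4     5     5     6     6     7     7     8     8     9
          5     1     1     2     2     3     4     5     6     7     8    10    11    13    14    16    18    20

8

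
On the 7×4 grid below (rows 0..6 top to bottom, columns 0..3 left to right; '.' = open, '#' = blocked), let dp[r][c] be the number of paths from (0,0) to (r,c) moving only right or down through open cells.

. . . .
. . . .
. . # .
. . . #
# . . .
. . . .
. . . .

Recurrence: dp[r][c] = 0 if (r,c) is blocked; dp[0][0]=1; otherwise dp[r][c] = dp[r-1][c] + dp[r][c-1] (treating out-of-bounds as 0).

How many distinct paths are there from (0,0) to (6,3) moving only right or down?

36

r\c   0   1   2   3
  0   1   1   1   1
  1   1   2   3   4
  2   1   3   0   4
  3   1   4   4   0
  4   0   4   8   8
  5   0   4  12  20
  6   0   4  16  36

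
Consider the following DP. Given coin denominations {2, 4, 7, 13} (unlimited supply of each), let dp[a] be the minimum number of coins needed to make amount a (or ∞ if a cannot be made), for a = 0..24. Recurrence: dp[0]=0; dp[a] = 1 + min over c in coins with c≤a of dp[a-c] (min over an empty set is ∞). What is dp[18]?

 a  0  1  2  3  4  5  6  7  8  9 10 11 12 13 14 15 16 17 18 19 20 21 22 23 24
dp  0  -  1  -  1  -  2  1  2  2  3  2  3  1  2  2  3  2  3  3  2  3  3  4  3
(- denotes ∞ / unreachable)

3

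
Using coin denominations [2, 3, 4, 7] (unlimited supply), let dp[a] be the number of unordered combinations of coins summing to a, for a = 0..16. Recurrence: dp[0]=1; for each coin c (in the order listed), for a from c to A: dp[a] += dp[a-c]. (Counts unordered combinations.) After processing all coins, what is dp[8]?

4

after  coin     0     1     2     3     4     5     6     7     8     9    10    11    12    13    14    15    16
          2     1     0     1     0     1     0     1     0     1     0     1     0     1     0     1     0     1
          3     1     0     1     1     1     1     2     1     2     2     2     2     3     2     3     3     3
          4     1     0     1     1     2     1     3     2     4     3     5     4     7     5     8     7    10
          7     1     0     1     1     2     1     3     3     4     4     6     6     8     8    11    11    14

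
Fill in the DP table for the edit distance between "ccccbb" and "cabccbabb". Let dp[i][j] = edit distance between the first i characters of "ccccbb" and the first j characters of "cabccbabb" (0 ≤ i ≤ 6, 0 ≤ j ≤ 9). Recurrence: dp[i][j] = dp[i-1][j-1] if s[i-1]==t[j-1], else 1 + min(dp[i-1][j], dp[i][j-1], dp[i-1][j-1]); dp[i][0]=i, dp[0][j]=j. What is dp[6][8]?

   ''  c  a  b  c  c  b  a  b  b
''  0  1  2  3  4  5  6  7  8  9
 c  1  0  1  2  3  4  5  6  7  8
 c  2  1  1  2  2  3  4  5  6  7
 c  3  2  2  2  2  2  3  4  5  6
 c  4  3  3  3  2  2  3  4  5  6
 b  5  4  4  3  3  3  2  3  4  5
 b  6  5  5  4  4  4  3  3  3  4

3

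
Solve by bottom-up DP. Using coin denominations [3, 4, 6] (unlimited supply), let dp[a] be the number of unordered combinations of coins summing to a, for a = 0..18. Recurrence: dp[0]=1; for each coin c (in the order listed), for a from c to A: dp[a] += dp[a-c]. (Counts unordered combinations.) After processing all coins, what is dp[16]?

after  coin     0     1     2     3     4     5     6     7     8     9    10    11    12    13    14    15    16    17    18
          3     1     0     0     1     0     0     1     0     0     1     0     0     1     0     0     1     0     0     1
          4     1     0     0     1     1     0     1     1     1     1     1     1     2     1     1     2     2     1     2
          6     1     0     0     1     1     0     2     1     1     2     2     1     4     2     2     4     4     2     6

4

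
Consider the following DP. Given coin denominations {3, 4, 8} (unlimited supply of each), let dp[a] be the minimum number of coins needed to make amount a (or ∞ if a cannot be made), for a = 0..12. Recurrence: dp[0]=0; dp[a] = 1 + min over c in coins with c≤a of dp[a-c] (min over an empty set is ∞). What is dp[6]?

 a  0  1  2  3  4  5  6  7  8  9 10 11 12
dp  0  -  -  1  1  -  2  2  1  3  3  2  2
(- denotes ∞ / unreachable)

2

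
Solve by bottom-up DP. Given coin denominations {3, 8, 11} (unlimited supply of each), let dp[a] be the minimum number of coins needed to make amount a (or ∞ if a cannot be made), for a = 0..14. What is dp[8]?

 a  0  1  2  3  4  5  6  7  8  9 10 11 12 13 14
dp  0  -  -  1  -  -  2  -  1  3  -  1  4  -  2
(- denotes ∞ / unreachable)

1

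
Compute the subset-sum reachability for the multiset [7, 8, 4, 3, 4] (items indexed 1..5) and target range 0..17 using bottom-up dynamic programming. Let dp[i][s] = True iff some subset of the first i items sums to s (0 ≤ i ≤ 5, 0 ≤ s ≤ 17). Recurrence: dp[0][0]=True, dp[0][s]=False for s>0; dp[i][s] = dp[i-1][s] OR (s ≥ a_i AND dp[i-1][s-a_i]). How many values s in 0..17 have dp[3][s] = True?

7

i\s   0   1   2   3   4   5   6   7   8   9  10  11  12  13  14  15  16  17
  0   T   F   F   F   F   F   F   F   F   F   F   F   F   F   F   F   F   F
  1   T   F   F   F   F   F   F   T   F   F   F   F   F   F   F   F   F   F
  2   T   F   F   F   F   F   F   T   T   F   F   F   F   F   F   T   F   F
  3   T   F   F   F   T   F   F   T   T   F   F   T   T   F   F   T   F   F
  4   T   F   F   T   T   F   F   T   T   F   T   T   T   F   T   T   F   F
  5   T   F   F   T   T   F   F   T   T   F   T   T   T   F   T   T   T   F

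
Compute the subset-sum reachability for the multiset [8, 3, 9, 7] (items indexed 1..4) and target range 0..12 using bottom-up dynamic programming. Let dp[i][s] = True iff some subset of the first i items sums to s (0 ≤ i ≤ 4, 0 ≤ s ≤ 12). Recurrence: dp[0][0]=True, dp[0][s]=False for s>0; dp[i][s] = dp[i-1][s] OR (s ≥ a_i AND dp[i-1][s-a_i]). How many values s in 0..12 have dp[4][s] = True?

8

i\s   0   1   2   3   4   5   6   7   8   9  10  11  12
  0   T   F   F   F   F   F   F   F   F   F   F   F   F
  1   T   F   F   F   F   F   F   F   T   F   F   F   F
  2   T   F   F   T   F   F   F   F   T   F   F   T   F
  3   T   F   F   T   F   F   F   F   T   T   F   T   T
  4   T   F   F   T   F   F   F   T   T   T   T   T   T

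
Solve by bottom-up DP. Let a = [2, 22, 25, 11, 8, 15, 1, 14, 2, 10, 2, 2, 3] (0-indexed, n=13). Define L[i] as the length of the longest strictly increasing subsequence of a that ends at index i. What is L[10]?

   i    0    1    2    3    4    5    6    7    8    9   10   11   12
a[i]    2   22   25   11    8   15    1   14    2   10    2    2    3
L[i]    1    2    3    2    2    3    1    3    2    3    2    2    3

2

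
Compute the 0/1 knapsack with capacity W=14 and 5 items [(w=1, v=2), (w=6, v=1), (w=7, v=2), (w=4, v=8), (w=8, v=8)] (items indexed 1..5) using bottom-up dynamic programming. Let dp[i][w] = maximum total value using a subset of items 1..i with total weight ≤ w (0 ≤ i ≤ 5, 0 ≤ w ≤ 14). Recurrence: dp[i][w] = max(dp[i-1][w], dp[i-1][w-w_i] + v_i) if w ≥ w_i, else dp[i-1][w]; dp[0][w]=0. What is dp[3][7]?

i\w   0   1   2   3   4   5   6   7   8   9  10  11  12  13  14
  0   0   0   0   0   0   0   0   0   0   0   0   0   0   0   0
  1   0   2   2   2   2   2   2   2   2   2   2   2   2   2   2
  2   0   2   2   2   2   2   2   3   3   3   3   3   3   3   3
  3   0   2   2   2   2   2   2   3   4   4   4   4   4   4   5
  4   0   2   2   2   8  10  10  10  10  10  10  11  12  12  12
  5   0   2   2   2   8  10  10  10  10  10  10  11  16  18  18

3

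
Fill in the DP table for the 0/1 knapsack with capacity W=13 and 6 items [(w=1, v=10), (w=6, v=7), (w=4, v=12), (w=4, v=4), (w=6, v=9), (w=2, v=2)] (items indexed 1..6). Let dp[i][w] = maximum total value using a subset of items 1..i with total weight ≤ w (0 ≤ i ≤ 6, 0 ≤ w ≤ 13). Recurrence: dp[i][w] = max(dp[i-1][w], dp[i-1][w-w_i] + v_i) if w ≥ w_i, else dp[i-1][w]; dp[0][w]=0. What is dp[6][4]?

12

i\w   0   1   2   3   4   5   6   7   8   9  10  11  12  13
  0   0   0   0   0   0   0   0   0   0   0   0   0   0   0
  1   0  10  10  10  10  10  10  10  10  10  10  10  10  10
  2   0  10  10  10  10  10  10  17  17  17  17  17  17  17
  3   0  10  10  10  12  22  22  22  22  22  22  29  29  29
  4   0  10  10  10  12  22  22  22  22  26  26  29  29  29
  5   0  10  10  10  12  22  22  22  22  26  26  31  31  31
  6   0  10  10  12  12  22  22  24  24  26  26  31  31  33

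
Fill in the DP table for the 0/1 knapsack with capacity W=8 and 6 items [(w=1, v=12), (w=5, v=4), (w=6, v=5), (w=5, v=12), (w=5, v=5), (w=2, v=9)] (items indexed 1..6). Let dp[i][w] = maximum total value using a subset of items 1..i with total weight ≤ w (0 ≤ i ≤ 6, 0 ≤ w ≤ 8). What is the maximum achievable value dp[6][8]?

i\w   0   1   2   3   4   5   6   7   8
  0   0   0   0   0   0   0   0   0   0
  1   0  12  12  12  12  12  12  12  12
  2   0  12  12  12  12  12  16  16  16
  3   0  12  12  12  12  12  16  17  17
  4   0  12  12  12  12  12  24  24  24
  5   0  12  12  12  12  12  24  24  24
  6   0  12  12  21  21  21  24  24  33

33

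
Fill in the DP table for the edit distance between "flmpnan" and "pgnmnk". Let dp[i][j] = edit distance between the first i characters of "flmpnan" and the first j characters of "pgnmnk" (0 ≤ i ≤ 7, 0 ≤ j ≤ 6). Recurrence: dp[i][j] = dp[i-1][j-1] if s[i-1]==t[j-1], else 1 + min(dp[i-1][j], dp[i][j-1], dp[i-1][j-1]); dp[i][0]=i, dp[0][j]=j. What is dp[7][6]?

6

   ''  p  g  n  m  n  k
''  0  1  2  3  4  5  6
 f  1  1  2  3  4  5  6
 l  2  2  2  3  4  5  6
 m  3  3  3  3  3  4  5
 p  4  3  4  4  4  4  5
 n  5  4  4  4  5  4  5
 a  6  5  5  5  5  5  5
 n  7  6  6  5  6  5  6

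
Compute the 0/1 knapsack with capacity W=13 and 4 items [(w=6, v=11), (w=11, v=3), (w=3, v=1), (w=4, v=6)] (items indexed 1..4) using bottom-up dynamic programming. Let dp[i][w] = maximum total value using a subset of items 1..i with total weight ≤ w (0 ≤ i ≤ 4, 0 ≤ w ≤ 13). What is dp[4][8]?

11

i\w   0   1   2   3   4   5   6   7   8   9  10  11  12  13
  0   0   0   0   0   0   0   0   0   0   0   0   0   0   0
  1   0   0   0   0   0   0  11  11  11  11  11  11  11  11
  2   0   0   0   0   0   0  11  11  11  11  11  11  11  11
  3   0   0   0   1   1   1  11  11  11  12  12  12  12  12
  4   0   0   0   1   6   6  11  11  11  12  17  17  17  18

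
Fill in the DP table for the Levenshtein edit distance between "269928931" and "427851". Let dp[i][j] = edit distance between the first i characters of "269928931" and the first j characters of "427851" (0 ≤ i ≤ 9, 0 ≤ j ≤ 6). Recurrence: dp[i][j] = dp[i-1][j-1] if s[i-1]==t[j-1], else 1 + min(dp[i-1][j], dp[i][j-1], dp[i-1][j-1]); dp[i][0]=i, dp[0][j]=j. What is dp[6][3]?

5

   ''  4  2  7  8  5  1
''  0  1  2  3  4  5  6
 2  1  1  1  2  3  4  5
 6  2  2  2  2  3  4  5
 9  3  3  3  3  3  4  5
 9  4  4  4  4  4  4  5
 2  5  5  4  5  5  5  5
 8  6  6  5  5  5  6  6
 9  7  7  6  6  6  6  7
 3  8  8  7  7  7  7  7
 1  9  9  8  8  8  8  7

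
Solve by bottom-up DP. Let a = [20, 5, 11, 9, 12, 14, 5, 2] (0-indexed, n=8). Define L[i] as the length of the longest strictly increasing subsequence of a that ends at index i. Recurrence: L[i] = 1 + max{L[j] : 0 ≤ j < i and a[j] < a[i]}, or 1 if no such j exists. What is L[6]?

   i    0    1    2    3    4    5    6    7
a[i]   20    5   11    9   12   14    5    2
L[i]    1    1    2    2    3    4    1    1

1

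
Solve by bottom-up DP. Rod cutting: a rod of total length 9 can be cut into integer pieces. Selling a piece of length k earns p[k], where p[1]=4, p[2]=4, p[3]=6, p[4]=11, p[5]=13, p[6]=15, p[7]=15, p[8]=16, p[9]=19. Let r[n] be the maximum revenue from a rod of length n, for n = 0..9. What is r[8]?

   n    0    1    2    3    4    5    6    7    8    9
r[n]    0    4    8   12   16   20   24   28   32   36

32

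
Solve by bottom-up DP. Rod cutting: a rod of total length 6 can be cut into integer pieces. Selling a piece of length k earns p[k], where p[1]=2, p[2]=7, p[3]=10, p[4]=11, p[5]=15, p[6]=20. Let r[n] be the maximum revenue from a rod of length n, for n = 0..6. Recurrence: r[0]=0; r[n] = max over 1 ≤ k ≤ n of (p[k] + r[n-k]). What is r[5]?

   n    0    1    2    3    4    5    6
r[n]    0    2    7   10   14   17   21

17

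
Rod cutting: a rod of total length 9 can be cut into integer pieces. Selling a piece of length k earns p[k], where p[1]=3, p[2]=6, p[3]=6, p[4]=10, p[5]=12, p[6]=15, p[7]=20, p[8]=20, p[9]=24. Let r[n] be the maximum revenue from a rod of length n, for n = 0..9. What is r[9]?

27

   n    0    1    2    3    4    5    6    7    8    9
r[n]    0    3    6    9   12   15   18   21   24   27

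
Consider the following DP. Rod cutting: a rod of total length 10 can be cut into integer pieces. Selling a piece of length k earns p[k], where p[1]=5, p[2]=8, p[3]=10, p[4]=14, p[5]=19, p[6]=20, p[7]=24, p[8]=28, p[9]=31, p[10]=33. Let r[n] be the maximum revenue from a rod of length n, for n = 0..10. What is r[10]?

50

   n    0    1    2    3    4    5    6    7    8    9   10
r[n]    0    5   10   15   20   25   30   35   40   45   50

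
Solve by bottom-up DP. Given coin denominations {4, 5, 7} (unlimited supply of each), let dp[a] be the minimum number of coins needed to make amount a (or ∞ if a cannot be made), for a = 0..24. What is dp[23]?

4

 a  0  1  2  3  4  5  6  7  8  9 10 11 12 13 14 15 16 17 18 19 20 21 22 23 24
dp  0  -  -  -  1  1  -  1  2  2  2  2  2  3  2  3  3  3  3  3  4  3  4  4  4
(- denotes ∞ / unreachable)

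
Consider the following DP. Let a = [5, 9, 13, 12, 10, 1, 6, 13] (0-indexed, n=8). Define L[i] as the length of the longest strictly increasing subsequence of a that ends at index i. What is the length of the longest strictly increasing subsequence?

   i    0    1    2    3    4    5    6    7
a[i]    5    9   13   12   10    1    6   13
L[i]    1    2    3    3    3    1    2    4

4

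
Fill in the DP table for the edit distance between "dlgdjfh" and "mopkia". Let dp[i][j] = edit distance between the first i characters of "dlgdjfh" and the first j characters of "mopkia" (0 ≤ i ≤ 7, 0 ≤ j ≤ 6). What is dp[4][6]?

6

   ''  m  o  p  k  i  a
''  0  1  2  3  4  5  6
 d  1  1  2  3  4  5  6
 l  2  2  2  3  4  5  6
 g  3  3  3  3  4  5  6
 d  4  4  4  4  4  5  6
 j  5  5  5  5  5  5  6
 f  6  6  6  6  6  6  6
 h  7  7  7  7  7  7  7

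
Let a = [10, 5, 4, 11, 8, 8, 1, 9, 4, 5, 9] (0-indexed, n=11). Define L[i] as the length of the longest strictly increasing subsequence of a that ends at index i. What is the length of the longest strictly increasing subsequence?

   i    0    1    2    3    4    5    6    7    8    9   10
a[i]   10    5    4   11    8    8    1    9    4    5    9
L[i]    1    1    1    2    2    2    1    3    2    3    4

4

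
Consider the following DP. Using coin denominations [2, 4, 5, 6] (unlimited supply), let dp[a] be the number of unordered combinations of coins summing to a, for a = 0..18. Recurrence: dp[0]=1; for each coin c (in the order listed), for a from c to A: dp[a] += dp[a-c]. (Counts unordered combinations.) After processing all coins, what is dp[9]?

2

after  coin     0     1     2     3     4     5     6     7     8     9    10    11    12    13    14    15    16    17    18
          2     1     0     1     0     1     0     1     0     1     0     1     0     1     0     1     0     1     0     1
          4     1     0     1     0     2     0     2     0     3     0     3     0     4     0     4     0     5     0     5
          5     1     0     1     0     2     1     2     1     3     2     4     2     5     3     6     4     7     5     8
          6     1     0     1     0     2     1     3     1     4     2     6     3     8     4    10     6    13     8    16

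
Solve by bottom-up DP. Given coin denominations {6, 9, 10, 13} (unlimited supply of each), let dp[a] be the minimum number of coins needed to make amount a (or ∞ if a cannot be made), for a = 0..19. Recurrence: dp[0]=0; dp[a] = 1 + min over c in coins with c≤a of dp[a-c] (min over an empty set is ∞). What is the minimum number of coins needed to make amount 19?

2

 a  0  1  2  3  4  5  6  7  8  9 10 11 12 13 14 15 16 17 18 19
dp  0  -  -  -  -  -  1  -  -  1  1  -  2  1  -  2  2  -  2  2
(- denotes ∞ / unreachable)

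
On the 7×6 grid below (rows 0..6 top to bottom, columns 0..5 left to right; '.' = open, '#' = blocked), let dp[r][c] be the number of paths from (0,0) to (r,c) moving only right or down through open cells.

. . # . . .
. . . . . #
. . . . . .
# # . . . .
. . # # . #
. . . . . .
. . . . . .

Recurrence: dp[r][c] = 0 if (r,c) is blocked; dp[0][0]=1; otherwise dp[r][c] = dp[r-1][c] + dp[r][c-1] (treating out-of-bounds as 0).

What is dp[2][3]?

r\c   0   1   2   3   4   5
  0   1   1   0   0   0   0
  1   1   2   2   2   2   0
  2   1   3   5   7   9   9
  3   0   0   5  12  21  30
  4   0   0   0   0  21   0
  5   0   0   0   0  21  21
  6   0   0   0   0  21  42

7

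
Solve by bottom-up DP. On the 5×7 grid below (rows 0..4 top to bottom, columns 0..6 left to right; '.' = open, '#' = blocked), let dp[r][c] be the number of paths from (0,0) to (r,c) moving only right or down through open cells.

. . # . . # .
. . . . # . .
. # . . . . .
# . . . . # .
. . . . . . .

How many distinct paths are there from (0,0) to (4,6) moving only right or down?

r\c   0   1   2   3   4   5   6
  0   1   1   0   0   0   0   0
  1   1   2   2   2   0   0   0
  2   1   0   2   4   4   4   4
  3   0   0   2   6  10   0   4
  4   0   0   2   8  18  18  22

22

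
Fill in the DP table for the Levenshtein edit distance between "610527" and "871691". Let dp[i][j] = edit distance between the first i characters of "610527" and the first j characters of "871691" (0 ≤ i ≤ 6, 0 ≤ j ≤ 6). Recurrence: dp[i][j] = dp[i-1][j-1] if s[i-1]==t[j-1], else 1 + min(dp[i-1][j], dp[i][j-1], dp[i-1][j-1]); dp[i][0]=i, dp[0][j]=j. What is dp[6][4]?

   ''  8  7  1  6  9  1
''  0  1  2  3  4  5  6
 6  1  1  2  3  3  4  5
 1  2  2  2  2  3  4  4
 0  3  3  3  3  3  4  5
 5  4  4  4  4  4  4  5
 2  5  5  5  5  5  5  5
 7  6  6  5  6  6  6  6

6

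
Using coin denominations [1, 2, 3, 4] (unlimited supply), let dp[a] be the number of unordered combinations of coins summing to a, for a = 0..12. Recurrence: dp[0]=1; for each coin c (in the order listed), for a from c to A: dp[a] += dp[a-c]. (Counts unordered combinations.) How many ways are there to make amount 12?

after  coin     0     1     2     3     4     5     6     7     8     9    10    11    12
          1     1     1     1     1     1     1     1     1     1     1     1     1     1
          2     1     1     2     2     3     3     4     4     5     5     6     6     7
          3     1     1     2     3     4     5     7     8    10    12    14    16    19
          4     1     1     2     3     5     6     9    11    15    18    23    27    34

34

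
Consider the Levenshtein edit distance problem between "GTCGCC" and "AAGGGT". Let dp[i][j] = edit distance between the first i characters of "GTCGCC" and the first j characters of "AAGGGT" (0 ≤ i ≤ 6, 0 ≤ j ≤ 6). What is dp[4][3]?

3

   ''  A  A  G  G  G  T
''  0  1  2  3  4  5  6
 G  1  1  2  2  3  4  5
 T  2  2  2  3  3  4  4
 C  3  3  3  3  4  4  5
 G  4  4  4  3  3  4  5
 C  5  5  5  4  4  4  5
 C  6  6  6  5  5  5  5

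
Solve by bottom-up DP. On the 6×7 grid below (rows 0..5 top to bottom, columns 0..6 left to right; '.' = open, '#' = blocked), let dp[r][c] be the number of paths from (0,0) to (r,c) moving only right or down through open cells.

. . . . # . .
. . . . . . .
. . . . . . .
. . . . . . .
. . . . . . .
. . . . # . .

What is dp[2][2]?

6

r\c   0   1   2   3   4   5   6
  0   1   1   1   1   0   0   0
  1   1   2   3   4   4   4   4
  2   1   3   6  10  14  18  22
  3   1   4  10  20  34  52  74
  4   1   5  15  35  69 121 195
  5   1   6  21  56   0 121 316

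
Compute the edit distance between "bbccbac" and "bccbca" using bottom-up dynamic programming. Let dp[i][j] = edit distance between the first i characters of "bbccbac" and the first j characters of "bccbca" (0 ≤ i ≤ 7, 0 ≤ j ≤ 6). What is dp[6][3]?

3

   ''  b  c  c  b  c  a
''  0  1  2  3  4  5  6
 b  1  0  1  2  3  4  5
 b  2  1  1  2  2  3  4
 c  3  2  1  1  2  2  3
 c  4  3  2  1  2  2  3
 b  5  4  3  2  1  2  3
 a  6  5  4  3  2  2  2
 c  7  6  5  4  3  2  3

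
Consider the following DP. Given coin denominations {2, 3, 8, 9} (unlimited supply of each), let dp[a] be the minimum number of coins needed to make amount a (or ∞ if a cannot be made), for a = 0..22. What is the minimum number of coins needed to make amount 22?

 a  0  1  2  3  4  5  6  7  8  9 10 11 12 13 14 15 16 17 18 19 20 21 22
dp  0  -  1  1  2  2  2  3  1  1  2  2  2  3  3  3  2  2  2  3  3  3  4
(- denotes ∞ / unreachable)

4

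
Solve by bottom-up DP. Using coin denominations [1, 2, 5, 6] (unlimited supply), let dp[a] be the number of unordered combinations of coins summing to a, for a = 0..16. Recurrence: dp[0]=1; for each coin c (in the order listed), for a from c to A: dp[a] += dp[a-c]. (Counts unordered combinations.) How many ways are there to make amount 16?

33

after  coin     0     1     2     3     4     5     6     7     8     9    10    11    12    13    14    15    16
          1     1     1     1     1     1     1     1     1     1     1     1     1     1     1     1     1     1
          2     1     1     2     2     3     3     4     4     5     5     6     6     7     7     8     8     9
          5     1     1     2     2     3     4     5     6     7     8    10    11    13    14    16    18    20
          6     1     1     2     2     3     4     6     7     9    10    13    15    19    21    25    28    33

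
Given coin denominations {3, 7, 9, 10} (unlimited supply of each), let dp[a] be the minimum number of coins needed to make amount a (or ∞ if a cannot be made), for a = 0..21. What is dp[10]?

1

 a  0  1  2  3  4  5  6  7  8  9 10 11 12 13 14 15 16 17 18 19 20 21
dp  0  -  -  1  -  -  2  1  -  1  1  -  2  2  2  3  2  2  2  2  2  3
(- denotes ∞ / unreachable)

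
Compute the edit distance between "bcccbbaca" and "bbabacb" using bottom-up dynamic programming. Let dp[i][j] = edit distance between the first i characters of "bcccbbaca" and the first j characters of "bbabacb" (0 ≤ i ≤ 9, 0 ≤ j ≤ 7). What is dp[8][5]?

5

   ''  b  b  a  b  a  c  b
''  0  1  2  3  4  5  6  7
 b  1  0  1  2  3  4  5  6
 c  2  1  1  2  3  4  4  5
 c  3  2  2  2  3  4  4  5
 c  4  3  3  3  3  4  4  5
 b  5  4  3  4  3  4  5  4
 b  6  5  4  4  4  4  5  5
 a  7  6  5  4  5  4  5  6
 c  8  7  6  5  5  5  4  5
 a  9  8  7  6  6  5  5  5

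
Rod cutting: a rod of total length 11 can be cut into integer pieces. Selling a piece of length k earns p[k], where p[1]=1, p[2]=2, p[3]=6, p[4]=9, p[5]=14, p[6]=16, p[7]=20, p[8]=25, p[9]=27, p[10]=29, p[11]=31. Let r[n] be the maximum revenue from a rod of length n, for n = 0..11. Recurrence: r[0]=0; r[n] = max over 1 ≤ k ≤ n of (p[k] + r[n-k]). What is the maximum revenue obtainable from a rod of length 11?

31

   n    0    1    2    3    4    5    6    7    8    9   10   11
r[n]    0    1    2    6    9   14   16   20   25   27   29   31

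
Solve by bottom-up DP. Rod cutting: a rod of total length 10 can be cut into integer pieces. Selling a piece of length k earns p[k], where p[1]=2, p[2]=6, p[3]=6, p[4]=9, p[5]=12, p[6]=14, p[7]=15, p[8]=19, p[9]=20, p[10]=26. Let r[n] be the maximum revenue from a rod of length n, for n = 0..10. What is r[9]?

26

   n    0    1    2    3    4    5    6    7    8    9   10
r[n]    0    2    6    8   12   14   18   20   24   26   30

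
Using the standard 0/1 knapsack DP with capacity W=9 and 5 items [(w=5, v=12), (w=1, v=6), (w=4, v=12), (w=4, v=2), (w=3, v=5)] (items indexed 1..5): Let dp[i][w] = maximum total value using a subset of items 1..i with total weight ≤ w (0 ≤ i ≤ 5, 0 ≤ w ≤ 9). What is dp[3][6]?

i\w   0   1   2   3   4   5   6   7   8   9
  0   0   0   0   0   0   0   0   0   0   0
  1   0   0   0   0   0  12  12  12  12  12
  2   0   6   6   6   6  12  18  18  18  18
  3   0   6   6   6  12  18  18  18  18  24
  4   0   6   6   6  12  18  18  18  18  24
  5   0   6   6   6  12  18  18  18  23  24

18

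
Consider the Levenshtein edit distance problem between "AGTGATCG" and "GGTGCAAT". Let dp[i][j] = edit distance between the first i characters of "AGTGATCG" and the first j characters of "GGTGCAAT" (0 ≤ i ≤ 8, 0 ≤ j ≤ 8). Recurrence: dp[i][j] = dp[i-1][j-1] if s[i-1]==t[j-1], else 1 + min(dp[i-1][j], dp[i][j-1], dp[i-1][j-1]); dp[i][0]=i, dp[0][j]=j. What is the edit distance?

   ''  G  G  T  G  C  A  A  T
''  0  1  2  3  4  5  6  7  8
 A  1  1  2  3  4  5  5  6  7
 G  2  1  1  2  3  4  5  6  7
 T  3  2  2  1  2  3  4  5  6
 G  4  3  2  2  1  2  3  4  5
 A  5  4  3  3  2  2  2  3  4
 T  6  5  4  3  3  3  3  3  3
 C  7  6  5  4  4  3  4  4  4
 G  8  7  6  5  4  4  4  5  5

5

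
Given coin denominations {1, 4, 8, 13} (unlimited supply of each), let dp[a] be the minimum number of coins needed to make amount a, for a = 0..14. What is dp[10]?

3

 a  0  1  2  3  4  5  6  7  8  9 10 11 12 13 14
dp  0  1  2  3  1  2  3  4  1  2  3  4  2  1  2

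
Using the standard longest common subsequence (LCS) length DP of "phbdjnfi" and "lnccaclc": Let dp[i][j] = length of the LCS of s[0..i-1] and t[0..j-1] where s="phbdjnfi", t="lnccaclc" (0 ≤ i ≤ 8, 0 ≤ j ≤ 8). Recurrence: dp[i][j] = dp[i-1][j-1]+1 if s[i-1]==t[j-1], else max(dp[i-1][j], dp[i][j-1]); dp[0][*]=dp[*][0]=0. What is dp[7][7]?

1

   ''  l  n  c  c  a  c  l  c
''  0  0  0  0  0  0  0  0  0
 p  0  0  0  0  0  0  0  0  0
 h  0  0  0  0  0  0  0  0  0
 b  0  0  0  0  0  0  0  0  0
 d  0  0  0  0  0  0  0  0  0
 j  0  0  0  0  0  0  0  0  0
 n  0  0  1  1  1  1  1  1  1
 f  0  0  1  1  1  1  1  1  1
 i  0  0  1  1  1  1  1  1  1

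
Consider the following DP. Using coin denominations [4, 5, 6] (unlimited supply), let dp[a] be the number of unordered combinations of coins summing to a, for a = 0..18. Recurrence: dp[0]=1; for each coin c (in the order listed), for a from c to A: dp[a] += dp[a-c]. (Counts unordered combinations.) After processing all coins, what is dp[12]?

after  coin     0     1     2     3     4     5     6     7     8     9    10    11    12    13    14    15    16    17    18
          4     1     0     0     0     1     0     0     0     1     0     0     0     1     0     0     0     1     0     0
          5     1     0     0     0     1     1     0     0     1     1     1     0     1     1     1     1     1     1     1
          6     1     0     0     0     1     1     1     0     1     1     2     1     2     1     2     2     3     2     3

2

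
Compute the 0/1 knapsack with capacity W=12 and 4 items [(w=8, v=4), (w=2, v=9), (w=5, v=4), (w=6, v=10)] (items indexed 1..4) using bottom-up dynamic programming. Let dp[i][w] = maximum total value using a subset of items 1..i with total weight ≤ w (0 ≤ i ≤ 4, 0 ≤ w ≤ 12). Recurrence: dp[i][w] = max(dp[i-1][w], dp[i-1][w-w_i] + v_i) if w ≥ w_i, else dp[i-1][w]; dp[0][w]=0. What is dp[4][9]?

i\w   0   1   2   3   4   5   6   7   8   9  10  11  12
  0   0   0   0   0   0   0   0   0   0   0   0   0   0
  1   0   0   0   0   0   0   0   0   4   4   4   4   4
  2   0   0   9   9   9   9   9   9   9   9  13  13  13
  3   0   0   9   9   9   9   9  13  13  13  13  13  13
  4   0   0   9   9   9   9  10  13  19  19  19  19  19

19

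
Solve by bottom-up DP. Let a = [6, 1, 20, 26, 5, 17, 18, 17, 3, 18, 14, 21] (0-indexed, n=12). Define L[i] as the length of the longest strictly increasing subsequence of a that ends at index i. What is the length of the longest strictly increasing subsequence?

5

   i    0    1    2    3    4    5    6    7    8    9   10   11
a[i]    6    1   20   26    5   17   18   17    3   18   14   21
L[i]    1    1    2    3    2    3    4    3    2    4    3    5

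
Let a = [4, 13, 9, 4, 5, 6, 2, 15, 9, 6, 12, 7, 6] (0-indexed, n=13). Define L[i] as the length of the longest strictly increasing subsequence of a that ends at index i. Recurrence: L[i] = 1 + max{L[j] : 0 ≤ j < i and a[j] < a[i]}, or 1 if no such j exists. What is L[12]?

3

   i    0    1    2    3    4    5    6    7    8    9   10   11   12
a[i]    4   13    9    4    5    6    2   15    9    6   12    7    6
L[i]    1    2    2    1    2    3    1    4    4    3    5    4    3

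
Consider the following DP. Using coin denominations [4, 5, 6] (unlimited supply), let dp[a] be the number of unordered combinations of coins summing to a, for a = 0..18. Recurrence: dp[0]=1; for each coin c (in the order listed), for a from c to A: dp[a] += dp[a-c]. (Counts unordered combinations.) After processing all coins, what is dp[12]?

2

after  coin     0     1     2     3     4     5     6     7     8     9    10    11    12    13    14    15    16    17    18
          4     1     0     0     0     1     0     0     0     1     0     0     0     1     0     0     0     1     0     0
          5     1     0     0     0     1     1     0     0     1     1     1     0     1     1     1     1     1     1     1
          6     1     0     0     0     1     1     1     0     1     1     2     1     2     1     2     2     3     2     3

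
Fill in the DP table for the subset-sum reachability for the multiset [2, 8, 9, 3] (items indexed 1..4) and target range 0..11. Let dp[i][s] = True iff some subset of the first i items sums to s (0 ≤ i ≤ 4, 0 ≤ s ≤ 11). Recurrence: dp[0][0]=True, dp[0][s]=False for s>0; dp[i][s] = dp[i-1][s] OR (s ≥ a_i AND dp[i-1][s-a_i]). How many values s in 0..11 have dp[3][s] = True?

6

i\s   0   1   2   3   4   5   6   7   8   9  10  11
  0   T   F   F   F   F   F   F   F   F   F   F   F
  1   T   F   T   F   F   F   F   F   F   F   F   F
  2   T   F   T   F   F   F   F   F   T   F   T   F
  3   T   F   T   F   F   F   F   F   T   T   T   T
  4   T   F   T   T   F   T   F   F   T   T   T   T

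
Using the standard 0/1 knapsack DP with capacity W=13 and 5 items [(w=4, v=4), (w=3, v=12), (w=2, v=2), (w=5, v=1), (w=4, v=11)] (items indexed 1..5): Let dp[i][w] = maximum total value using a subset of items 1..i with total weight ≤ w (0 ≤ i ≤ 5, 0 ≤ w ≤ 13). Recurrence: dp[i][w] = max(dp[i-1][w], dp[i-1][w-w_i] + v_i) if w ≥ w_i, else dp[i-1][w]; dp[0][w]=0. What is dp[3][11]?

18

i\w   0   1   2   3   4   5   6   7   8   9  10  11  12  13
  0   0   0   0   0   0   0   0   0   0   0   0   0   0   0
  1   0   0   0   0   4   4   4   4   4   4   4   4   4   4
  2   0   0   0  12  12  12  12  16  16  16  16  16  16  16
  3   0   0   2  12  12  14  14  16  16  18  18  18  18  18
  4   0   0   2  12  12  14  14  16  16  18  18  18  18  18
  5   0   0   2  12  12  14  14  23  23  25  25  27  27  29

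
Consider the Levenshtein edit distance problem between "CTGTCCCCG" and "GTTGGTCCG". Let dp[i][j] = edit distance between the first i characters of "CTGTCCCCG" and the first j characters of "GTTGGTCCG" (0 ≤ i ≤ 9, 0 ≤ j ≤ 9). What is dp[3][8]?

   ''  G  T  T  G  G  T  C  C  G
''  0  1  2  3  4  5  6  7  8  9
 C  1  1  2  3  4  5  6  6  7  8
 T  2  2  1  2  3  4  5  6  7  8
 G  3  2  2  2  2  3  4  5  6  7
 T  4  3  2  2  3  3  3  4  5  6
 C  5  4  3  3  3  4  4  3  4  5
 C  6  5  4  4  4  4  5  4  3  4
 C  7  6  5  5  5  5  5  5  4  4
 C  8  7  6  6  6  6  6  5  5  5
 G  9  8  7  7  6  6  7  6  6  5

6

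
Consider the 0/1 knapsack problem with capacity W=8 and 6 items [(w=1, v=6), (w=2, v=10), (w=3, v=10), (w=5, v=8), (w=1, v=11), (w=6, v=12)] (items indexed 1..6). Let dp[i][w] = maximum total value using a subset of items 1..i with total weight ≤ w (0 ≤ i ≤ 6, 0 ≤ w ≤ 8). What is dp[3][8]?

26

i\w   0   1   2   3   4   5   6   7   8
  0   0   0   0   0   0   0   0   0   0
  1   0   6   6   6   6   6   6   6   6
  2   0   6  10  16  16  16  16  16  16
  3   0   6  10  16  16  20  26  26  26
  4   0   6  10  16  16  20  26  26  26
  5   0  11  17  21  27  27  31  37  37
  6   0  11  17  21  27  27  31  37  37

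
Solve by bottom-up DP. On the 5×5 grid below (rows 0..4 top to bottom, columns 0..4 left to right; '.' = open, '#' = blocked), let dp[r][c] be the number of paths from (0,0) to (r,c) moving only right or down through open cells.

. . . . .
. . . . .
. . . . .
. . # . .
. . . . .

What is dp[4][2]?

r\c   0   1   2   3   4
  0   1   1   1   1   1
  1   1   2   3   4   5
  2   1   3   6  10  15
  3   1   4   0  10  25
  4   1   5   5  15  40

5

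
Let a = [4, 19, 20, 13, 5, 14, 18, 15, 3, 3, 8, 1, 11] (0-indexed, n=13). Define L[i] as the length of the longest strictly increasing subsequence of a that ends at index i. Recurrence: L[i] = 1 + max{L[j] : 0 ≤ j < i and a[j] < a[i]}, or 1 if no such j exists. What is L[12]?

4

   i    0    1    2    3    4    5    6    7    8    9   10   11   12
a[i]    4   19   20   13    5   14   18   15    3    3    8    1   11
L[i]    1    2    3    2    2    3    4    4    1    1    3    1    4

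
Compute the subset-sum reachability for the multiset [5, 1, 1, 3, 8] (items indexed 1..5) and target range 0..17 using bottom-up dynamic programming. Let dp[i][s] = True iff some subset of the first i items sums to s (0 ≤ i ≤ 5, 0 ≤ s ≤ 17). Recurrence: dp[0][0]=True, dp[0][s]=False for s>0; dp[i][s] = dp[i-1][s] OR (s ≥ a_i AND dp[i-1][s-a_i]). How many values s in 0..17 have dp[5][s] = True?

i\s   0   1   2   3   4   5   6   7   8   9  10  11  12  13  14  15  16  17
  0   T   F   F   F   F   F   F   F   F   F   F   F   F   F   F   F   F   F
  1   T   F   F   F   F   T   F   F   F   F   F   F   F   F   F   F   F   F
  2   T   T   F   F   F   T   T   F   F   F   F   F   F   F   F   F   F   F
  3   T   T   T   F   F   T   T   T   F   F   F   F   F   F   F   F   F   F
  4   T   T   T   T   T   T   T   T   T   T   T   F   F   F   F   F   F   F
  5   T   T   T   T   T   T   T   T   T   T   T   T   T   T   T   T   T   T

18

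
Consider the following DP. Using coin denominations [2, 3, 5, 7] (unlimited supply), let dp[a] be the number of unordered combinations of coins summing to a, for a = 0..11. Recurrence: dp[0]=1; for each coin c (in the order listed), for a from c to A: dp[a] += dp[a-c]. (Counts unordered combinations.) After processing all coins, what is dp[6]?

after  coin     0     1     2     3     4     5     6     7     8     9    10    11
          2     1     0     1     0     1     0     1     0     1     0     1     0
          3     1     0     1     1     1     1     2     1     2     2     2     2
          5     1     0     1     1     1     2     2     2     3     3     4     4
          7     1     0     1     1     1     2     2     3     3     4     5     5

2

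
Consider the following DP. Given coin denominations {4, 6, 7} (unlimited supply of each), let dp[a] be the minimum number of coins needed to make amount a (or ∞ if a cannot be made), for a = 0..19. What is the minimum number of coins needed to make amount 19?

3

 a  0  1  2  3  4  5  6  7  8  9 10 11 12 13 14 15 16 17 18 19
dp  0  -  -  -  1  -  1  1  2  -  2  2  2  2  2  3  3  3  3  3
(- denotes ∞ / unreachable)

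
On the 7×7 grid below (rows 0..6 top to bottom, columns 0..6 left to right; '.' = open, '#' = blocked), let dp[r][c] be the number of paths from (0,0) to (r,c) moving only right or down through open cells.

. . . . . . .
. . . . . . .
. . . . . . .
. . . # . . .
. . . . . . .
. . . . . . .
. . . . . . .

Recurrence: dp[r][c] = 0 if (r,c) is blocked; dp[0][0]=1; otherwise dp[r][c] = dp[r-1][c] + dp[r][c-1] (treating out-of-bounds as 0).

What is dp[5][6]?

r\c   0   1   2   3   4   5   6
  0   1   1   1   1   1   1   1
  1   1   2   3   4   5   6   7
  2   1   3   6  10  15  21  28
  3   1   4  10   0  15  36  64
  4   1   5  15  15  30  66 130
  5   1   6  21  36  66 132 262
  6   1   7  28  64 130 262 524

262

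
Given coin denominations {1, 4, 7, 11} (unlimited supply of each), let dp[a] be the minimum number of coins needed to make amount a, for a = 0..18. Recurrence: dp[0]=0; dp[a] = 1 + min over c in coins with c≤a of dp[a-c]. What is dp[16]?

3

 a  0  1  2  3  4  5  6  7  8  9 10 11 12 13 14 15 16 17 18
dp  0  1  2  3  1  2  3  1  2  3  4  1  2  3  2  2  3  4  2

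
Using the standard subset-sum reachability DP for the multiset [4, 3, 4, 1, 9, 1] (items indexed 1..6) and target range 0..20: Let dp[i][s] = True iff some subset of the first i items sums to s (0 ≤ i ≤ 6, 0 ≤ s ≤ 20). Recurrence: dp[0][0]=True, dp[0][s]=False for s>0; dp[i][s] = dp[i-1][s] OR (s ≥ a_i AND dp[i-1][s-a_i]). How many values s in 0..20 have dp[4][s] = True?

i\s   0   1   2   3   4   5   6   7   8   9  10  11  12  13  14  15  16  17  18  19  20
  0   T   F   F   F   F   F   F   F   F   F   F   F   F   F   F   F   F   F   F   F   F
  1   T   F   F   F   T   F   F   F   F   F   F   F   F   F   F   F   F   F   F   F   F
  2   T   F   F   T   T   F   F   T   F   F   F   F   F   F   F   F   F   F   F   F   F
  3   T   F   F   T   T   F   F   T   T   F   F   T   F   F   F   F   F   F   F   F   F
  4   T   T   F   T   T   T   F   T   T   T   F   T   T   F   F   F   F   F   F   F   F
  5   T   T   F   T   T   T   F   T   T   T   T   T   T   T   T   F   T   T   T   F   T
  6   T   T   T   T   T   T   T   T   T   T   T   T   T   T   T   T   T   T   T   T   T

10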